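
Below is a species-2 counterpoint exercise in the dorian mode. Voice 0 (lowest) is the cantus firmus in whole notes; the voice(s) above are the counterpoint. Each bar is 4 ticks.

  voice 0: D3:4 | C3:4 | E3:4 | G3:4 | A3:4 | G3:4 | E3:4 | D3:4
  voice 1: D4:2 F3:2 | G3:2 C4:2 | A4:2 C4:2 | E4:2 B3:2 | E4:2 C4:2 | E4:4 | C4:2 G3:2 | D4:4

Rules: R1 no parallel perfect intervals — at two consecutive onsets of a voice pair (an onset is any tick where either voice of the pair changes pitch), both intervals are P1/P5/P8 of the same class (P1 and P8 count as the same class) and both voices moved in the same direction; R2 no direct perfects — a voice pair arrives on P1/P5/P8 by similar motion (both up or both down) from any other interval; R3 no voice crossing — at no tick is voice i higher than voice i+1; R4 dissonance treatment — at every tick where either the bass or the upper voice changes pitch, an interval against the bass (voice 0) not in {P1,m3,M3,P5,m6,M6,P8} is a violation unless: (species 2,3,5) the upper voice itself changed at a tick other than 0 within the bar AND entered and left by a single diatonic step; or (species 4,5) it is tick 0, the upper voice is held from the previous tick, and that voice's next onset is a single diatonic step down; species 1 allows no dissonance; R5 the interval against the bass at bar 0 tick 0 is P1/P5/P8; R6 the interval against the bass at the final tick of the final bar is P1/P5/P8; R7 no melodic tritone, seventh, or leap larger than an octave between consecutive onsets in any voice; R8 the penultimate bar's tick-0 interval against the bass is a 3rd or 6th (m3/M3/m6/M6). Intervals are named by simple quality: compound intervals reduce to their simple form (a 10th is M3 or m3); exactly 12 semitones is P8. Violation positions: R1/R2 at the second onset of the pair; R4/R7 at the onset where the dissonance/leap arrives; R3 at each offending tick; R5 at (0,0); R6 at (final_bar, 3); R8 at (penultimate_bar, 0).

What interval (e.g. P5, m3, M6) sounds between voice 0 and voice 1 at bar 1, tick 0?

voice 0=C3 voice 1=G3 -> P5

P5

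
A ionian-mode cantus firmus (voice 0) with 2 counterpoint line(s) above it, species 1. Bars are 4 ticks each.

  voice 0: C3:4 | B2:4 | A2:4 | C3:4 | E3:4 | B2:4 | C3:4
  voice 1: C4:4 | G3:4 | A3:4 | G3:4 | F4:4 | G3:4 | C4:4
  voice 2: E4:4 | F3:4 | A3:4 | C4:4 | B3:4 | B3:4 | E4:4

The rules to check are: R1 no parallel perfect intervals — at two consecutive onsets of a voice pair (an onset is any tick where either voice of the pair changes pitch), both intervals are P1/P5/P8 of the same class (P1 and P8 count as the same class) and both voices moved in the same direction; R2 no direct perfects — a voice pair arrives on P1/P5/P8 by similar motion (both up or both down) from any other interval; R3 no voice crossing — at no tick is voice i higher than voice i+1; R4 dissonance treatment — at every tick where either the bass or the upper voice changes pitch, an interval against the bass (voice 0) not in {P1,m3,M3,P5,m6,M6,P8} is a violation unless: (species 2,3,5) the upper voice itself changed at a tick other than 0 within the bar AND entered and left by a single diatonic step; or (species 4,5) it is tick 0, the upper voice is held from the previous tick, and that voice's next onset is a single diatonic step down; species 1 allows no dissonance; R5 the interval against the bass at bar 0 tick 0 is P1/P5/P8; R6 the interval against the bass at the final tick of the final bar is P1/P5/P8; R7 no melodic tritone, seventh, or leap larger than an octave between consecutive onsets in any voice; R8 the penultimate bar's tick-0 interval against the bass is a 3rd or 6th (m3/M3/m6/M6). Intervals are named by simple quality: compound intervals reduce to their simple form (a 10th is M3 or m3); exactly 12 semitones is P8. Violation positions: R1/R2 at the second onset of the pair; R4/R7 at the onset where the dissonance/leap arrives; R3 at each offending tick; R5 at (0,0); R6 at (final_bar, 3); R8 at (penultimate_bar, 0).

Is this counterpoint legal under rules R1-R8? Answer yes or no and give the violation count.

bar 0: v0=C3 v1=C4 v2=E4 (M3)
bar 1: v0=B2 v1=G3 v2=F3 (TT)
bar 2: v0=A2 v1=A3 v2=A3 (P8)
bar 3: v0=C3 v1=G3 v2=C4 (P8)
bar 4: v0=E3 v1=F4 v2=B3 (P5)
bar 5: v0=B2 v1=G3 v2=B3 (P8)
bar 6: v0=C3 v1=C4 v2=E4 (M3)
  R5 @ bar0.0: opens on M3
  R3 @ bar1.0: G3 above F3
  R4 @ bar1.0: B2/F3 TT untreated
  R7 @ bar1.0: E4->F3 leap 11st
  R3 @ bar1.1: G3 above F3
  R3 @ bar1.2: G3 above F3
  R3 @ bar1.3: G3 above F3
  R2 @ bar2.0: G3/F3 M2 -> A3/A3 P1 similar
  R1 @ bar3.0: A2/A3 P8 -> C3/C4 P8 similar
  R3 @ bar4.0: F4 above B3
  R4 @ bar4.0: E3/F4 m2 untreated
  R7 @ bar4.0: G3->F4 leap 10st
  R3 @ bar4.1: F4 above B3
  R3 @ bar4.2: F4 above B3
  R3 @ bar4.3: F4 above B3
  R7 @ bar5.0: F4->G3 leap 10st
  R8 @ bar5.0: penult P8 not 3rd/6th
  R2 @ bar6.0: B2/G3 m6 -> C3/C4 P8 similar
  R6 @ bar6.3: closes on M3

No (19 violations)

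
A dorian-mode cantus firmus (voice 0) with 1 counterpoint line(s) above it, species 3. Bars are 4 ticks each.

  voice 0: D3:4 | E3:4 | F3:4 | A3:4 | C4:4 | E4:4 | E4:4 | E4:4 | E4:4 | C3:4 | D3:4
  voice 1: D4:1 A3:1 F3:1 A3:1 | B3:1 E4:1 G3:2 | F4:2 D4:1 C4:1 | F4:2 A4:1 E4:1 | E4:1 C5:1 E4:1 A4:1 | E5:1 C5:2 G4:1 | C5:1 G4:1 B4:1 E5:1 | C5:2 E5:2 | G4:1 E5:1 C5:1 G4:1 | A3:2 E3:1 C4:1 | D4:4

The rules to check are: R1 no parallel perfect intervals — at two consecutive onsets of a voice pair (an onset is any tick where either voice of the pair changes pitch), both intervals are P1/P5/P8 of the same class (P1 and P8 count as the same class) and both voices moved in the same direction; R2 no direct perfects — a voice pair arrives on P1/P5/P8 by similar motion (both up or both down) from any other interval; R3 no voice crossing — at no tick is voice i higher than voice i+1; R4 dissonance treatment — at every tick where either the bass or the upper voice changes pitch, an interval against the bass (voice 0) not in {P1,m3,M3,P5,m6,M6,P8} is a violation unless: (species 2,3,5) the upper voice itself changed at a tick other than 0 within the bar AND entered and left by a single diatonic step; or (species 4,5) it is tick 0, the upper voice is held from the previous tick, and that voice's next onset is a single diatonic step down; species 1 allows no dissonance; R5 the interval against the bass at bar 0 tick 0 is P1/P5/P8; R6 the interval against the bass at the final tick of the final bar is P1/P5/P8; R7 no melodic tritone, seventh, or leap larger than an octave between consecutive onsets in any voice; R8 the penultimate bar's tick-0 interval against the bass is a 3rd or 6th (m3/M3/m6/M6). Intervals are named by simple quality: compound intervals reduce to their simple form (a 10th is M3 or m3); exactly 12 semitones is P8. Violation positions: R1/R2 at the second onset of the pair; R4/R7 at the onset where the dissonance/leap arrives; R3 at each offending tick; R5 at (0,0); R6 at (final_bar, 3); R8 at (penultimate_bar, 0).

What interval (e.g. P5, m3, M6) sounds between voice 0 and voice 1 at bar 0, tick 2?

voice 0=D3 voice 1=F3 -> m3

m3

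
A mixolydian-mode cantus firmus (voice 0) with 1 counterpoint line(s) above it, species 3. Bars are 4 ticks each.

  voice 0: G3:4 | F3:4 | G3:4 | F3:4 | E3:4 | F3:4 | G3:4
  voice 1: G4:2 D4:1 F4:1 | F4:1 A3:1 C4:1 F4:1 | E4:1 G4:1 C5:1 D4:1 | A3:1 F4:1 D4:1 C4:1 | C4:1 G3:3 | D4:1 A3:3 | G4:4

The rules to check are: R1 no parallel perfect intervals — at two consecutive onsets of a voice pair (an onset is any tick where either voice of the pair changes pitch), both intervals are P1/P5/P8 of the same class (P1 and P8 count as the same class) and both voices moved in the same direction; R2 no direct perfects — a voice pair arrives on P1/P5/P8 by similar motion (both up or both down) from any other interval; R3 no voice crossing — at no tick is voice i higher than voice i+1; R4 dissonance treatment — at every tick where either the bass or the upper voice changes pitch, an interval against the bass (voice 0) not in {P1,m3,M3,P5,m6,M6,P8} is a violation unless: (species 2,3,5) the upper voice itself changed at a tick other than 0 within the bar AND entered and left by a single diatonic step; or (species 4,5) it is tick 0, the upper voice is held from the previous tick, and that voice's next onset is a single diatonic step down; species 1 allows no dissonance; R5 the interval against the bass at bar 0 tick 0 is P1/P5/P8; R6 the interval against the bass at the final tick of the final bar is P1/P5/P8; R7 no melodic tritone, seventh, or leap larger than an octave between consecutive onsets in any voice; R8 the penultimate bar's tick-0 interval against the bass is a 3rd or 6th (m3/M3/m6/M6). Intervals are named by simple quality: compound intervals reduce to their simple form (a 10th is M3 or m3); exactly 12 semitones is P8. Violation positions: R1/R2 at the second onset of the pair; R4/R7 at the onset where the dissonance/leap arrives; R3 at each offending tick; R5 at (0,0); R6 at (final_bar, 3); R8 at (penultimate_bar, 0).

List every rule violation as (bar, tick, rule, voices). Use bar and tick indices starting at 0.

(0, 3, R4, (0, 1))
(2, 2, R4, (0, 1))
(2, 3, R7, (1,))
(6, 0, R2, (0, 1))
(6, 0, R7, (1,))

bar 0: v0=G3 v1=G4 downbeat P8
bar 1: v0=F3 v1=F4 downbeat P8
bar 2: v0=G3 v1=E4 downbeat M6
bar 3: v0=F3 v1=A3 downbeat M3
bar 4: v0=E3 v1=C4 downbeat m6
bar 5: v0=F3 v1=D4 downbeat M6
bar 6: v0=G3 v1=G4 downbeat P8
  -> R4 @ bar 0 tick 3 v(0, 1): G3/F4 m7 untreated
  -> R4 @ bar 2 tick 2 v(0, 1): G3/C5 P4 untreated
  -> R7 @ bar 2 tick 3 v(1,): C5->D4 leap 10st
  -> R2 @ bar 6 tick 0 v(0, 1): F3/A3 M3 -> G3/G4 P8 similar
  -> R7 @ bar 6 tick 0 v(1,): A3->G4 leap 10st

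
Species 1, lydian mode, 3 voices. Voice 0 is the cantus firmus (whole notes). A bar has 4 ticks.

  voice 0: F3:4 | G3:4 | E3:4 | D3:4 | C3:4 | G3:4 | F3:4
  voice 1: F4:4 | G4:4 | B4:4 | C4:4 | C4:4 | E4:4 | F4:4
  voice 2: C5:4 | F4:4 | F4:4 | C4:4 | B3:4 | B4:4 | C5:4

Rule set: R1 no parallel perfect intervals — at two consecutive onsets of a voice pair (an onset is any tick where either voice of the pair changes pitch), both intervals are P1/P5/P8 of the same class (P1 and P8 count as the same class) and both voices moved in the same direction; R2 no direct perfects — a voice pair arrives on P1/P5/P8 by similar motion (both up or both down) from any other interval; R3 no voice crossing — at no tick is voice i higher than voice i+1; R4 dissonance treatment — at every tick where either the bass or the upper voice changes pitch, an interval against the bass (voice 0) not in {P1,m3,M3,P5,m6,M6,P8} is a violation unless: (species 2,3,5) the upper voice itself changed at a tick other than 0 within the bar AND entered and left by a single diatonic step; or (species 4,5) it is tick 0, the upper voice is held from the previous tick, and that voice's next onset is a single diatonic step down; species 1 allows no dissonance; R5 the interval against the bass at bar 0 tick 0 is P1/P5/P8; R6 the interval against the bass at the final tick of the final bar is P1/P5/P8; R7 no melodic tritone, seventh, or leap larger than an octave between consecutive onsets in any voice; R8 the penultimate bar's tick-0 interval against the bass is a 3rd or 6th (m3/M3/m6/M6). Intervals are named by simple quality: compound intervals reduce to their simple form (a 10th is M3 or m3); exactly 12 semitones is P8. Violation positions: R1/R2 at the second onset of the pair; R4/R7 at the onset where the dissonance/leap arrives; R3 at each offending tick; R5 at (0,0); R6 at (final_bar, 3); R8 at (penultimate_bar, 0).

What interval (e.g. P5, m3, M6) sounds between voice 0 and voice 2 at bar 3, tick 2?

voice 0=D3 voice 2=C4 -> m7

m7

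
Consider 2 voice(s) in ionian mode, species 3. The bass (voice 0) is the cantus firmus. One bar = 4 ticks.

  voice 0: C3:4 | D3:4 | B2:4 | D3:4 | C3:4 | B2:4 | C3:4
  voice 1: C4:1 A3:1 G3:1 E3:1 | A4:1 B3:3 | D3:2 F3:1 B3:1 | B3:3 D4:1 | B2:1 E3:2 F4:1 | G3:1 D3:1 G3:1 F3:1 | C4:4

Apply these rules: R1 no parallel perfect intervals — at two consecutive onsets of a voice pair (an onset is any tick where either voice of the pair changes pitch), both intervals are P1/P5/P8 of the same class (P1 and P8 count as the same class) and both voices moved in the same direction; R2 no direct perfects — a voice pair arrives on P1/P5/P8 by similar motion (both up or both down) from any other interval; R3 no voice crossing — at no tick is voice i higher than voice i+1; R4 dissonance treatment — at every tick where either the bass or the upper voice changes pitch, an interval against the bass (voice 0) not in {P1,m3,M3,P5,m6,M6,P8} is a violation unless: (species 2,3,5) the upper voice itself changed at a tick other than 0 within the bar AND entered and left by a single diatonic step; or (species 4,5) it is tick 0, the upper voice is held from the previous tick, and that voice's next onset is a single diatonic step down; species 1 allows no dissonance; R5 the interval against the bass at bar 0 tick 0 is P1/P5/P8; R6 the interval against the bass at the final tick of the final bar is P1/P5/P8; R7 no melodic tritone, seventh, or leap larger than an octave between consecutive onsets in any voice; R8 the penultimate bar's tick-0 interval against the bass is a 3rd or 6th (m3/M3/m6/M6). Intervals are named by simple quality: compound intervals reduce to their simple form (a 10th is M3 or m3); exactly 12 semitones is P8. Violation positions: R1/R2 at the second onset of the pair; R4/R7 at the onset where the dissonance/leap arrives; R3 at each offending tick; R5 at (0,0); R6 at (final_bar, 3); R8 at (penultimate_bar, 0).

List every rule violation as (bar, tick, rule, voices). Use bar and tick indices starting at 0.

bar 0: v0=C3 v1=C4 downbeat P8
bar 1: v0=D3 v1=A4 downbeat P5
bar 2: v0=B2 v1=D3 downbeat m3
bar 3: v0=D3 v1=B3 downbeat M6
bar 4: v0=C3 v1=B2 downbeat m2
bar 5: v0=B2 v1=G3 downbeat m6
bar 6: v0=C3 v1=C4 downbeat P8
  -> R2 @ bar 1 tick 0 v(0, 1): C3/E3 M3 -> D3/A4 P5 similar
  -> R7 @ bar 1 tick 0 v(1,): E3->A4 leap 17st
  -> R7 @ bar 1 tick 1 v(1,): A4->B3 leap 10st
  -> R4 @ bar 2 tick 2 v(0, 1): B2/F3 TT untreated
  -> R7 @ bar 2 tick 3 v(1,): F3->B3 leap 6st
  -> R3 @ bar 4 tick 0 v(0, 1): C3 above B2
  -> R4 @ bar 4 tick 0 v(0, 1): C3/B2 m2 untreated
  -> R7 @ bar 4 tick 0 v(1,): D4->B2 leap 15st
  -> R4 @ bar 4 tick 3 v(0, 1): C3/F4 P4 untreated
  -> R7 @ bar 4 tick 3 v(1,): E3->F4 leap 13st
  -> R7 @ bar 5 tick 0 v(1,): F4->G3 leap 10st
  -> R4 @ bar 5 tick 3 v(0, 1): B2/F3 TT untreated
  -> R2 @ bar 6 tick 0 v(0, 1): B2/F3 TT -> C3/C4 P8 similar

(1, 0, R2, (0, 1))
(1, 0, R7, (1,))
(1, 1, R7, (1,))
(2, 2, R4, (0, 1))
(2, 3, R7, (1,))
(4, 0, R3, (0, 1))
(4, 0, R4, (0, 1))
(4, 0, R7, (1,))
(4, 3, R4, (0, 1))
(4, 3, R7, (1,))
(5, 0, R7, (1,))
(5, 3, R4, (0, 1))
(6, 0, R2, (0, 1))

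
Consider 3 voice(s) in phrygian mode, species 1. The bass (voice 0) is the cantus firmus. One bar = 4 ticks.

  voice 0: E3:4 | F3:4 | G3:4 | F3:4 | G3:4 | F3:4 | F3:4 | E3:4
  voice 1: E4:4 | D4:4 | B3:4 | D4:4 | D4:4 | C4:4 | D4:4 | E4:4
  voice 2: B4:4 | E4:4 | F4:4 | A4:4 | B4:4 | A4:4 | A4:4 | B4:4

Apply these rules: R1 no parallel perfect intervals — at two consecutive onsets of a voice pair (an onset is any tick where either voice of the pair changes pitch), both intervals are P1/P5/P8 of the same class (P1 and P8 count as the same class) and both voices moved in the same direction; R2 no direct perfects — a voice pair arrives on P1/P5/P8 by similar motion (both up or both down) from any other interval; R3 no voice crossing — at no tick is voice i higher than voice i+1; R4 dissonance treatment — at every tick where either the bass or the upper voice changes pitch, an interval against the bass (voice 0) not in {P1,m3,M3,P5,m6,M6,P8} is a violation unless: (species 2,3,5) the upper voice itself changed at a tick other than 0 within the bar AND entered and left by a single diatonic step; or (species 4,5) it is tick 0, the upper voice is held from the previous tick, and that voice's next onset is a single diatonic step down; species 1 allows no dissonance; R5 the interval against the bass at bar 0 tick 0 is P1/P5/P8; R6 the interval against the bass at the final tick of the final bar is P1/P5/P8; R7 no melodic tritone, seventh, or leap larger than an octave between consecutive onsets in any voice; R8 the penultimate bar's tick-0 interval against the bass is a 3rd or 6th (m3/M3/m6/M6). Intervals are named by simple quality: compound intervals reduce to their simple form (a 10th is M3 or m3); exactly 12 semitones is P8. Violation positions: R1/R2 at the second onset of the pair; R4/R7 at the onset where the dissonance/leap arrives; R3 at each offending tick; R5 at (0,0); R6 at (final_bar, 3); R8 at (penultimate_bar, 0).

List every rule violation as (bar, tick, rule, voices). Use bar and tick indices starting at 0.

bar 0: v0=E3 v1=E4 v2=B4 downbeat P5
bar 1: v0=F3 v1=D4 v2=E4 downbeat M7
bar 2: v0=G3 v1=B3 v2=F4 downbeat m7
bar 3: v0=F3 v1=D4 v2=A4 downbeat M3
bar 4: v0=G3 v1=D4 v2=B4 downbeat M3
bar 5: v0=F3 v1=C4 v2=A4 downbeat M3
bar 6: v0=F3 v1=D4 v2=A4 downbeat M3
bar 7: v0=E3 v1=E4 v2=B4 downbeat P5
  -> R4 @ bar 1 tick 0 v(0, 2): F3/E4 M7 untreated
  -> R4 @ bar 2 tick 0 v(0, 2): G3/F4 m7 untreated
  -> R2 @ bar 3 tick 0 v(1, 2): B3/F4 TT -> D4/A4 P5 similar
  -> R1 @ bar 5 tick 0 v(0, 1): G3/D4 P5 -> F3/C4 P5 similar
  -> R1 @ bar 7 tick 0 v(1, 2): D4/A4 P5 -> E4/B4 P5 similar

(1, 0, R4, (0, 2))
(2, 0, R4, (0, 2))
(3, 0, R2, (1, 2))
(5, 0, R1, (0, 1))
(7, 0, R1, (1, 2))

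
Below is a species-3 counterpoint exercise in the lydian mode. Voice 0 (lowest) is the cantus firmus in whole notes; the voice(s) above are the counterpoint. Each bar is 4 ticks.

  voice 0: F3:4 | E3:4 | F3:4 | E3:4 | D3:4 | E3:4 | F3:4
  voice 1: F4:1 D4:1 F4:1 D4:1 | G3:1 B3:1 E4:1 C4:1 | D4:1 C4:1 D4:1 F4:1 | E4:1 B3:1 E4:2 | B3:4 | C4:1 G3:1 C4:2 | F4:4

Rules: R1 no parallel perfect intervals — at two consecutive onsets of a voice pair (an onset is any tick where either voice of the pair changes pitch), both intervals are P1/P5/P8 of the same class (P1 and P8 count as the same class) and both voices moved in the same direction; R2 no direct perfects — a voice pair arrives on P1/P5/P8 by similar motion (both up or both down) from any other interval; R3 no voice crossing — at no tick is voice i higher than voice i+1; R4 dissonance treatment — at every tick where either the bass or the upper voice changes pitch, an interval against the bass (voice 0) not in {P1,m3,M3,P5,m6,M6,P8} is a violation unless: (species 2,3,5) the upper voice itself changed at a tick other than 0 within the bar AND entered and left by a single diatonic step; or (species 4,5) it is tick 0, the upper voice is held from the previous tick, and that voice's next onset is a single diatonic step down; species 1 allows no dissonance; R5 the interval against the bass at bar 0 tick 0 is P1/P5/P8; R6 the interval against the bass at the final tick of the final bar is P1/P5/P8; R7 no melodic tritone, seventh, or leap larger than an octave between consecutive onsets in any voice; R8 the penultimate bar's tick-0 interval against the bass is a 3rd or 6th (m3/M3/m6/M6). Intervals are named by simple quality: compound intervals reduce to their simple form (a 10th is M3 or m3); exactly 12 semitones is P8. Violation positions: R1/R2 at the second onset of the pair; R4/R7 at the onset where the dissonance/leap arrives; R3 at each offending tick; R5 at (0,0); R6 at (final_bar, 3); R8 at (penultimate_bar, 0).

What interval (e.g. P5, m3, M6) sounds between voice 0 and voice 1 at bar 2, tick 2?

voice 0=F3 voice 1=D4 -> M6

M6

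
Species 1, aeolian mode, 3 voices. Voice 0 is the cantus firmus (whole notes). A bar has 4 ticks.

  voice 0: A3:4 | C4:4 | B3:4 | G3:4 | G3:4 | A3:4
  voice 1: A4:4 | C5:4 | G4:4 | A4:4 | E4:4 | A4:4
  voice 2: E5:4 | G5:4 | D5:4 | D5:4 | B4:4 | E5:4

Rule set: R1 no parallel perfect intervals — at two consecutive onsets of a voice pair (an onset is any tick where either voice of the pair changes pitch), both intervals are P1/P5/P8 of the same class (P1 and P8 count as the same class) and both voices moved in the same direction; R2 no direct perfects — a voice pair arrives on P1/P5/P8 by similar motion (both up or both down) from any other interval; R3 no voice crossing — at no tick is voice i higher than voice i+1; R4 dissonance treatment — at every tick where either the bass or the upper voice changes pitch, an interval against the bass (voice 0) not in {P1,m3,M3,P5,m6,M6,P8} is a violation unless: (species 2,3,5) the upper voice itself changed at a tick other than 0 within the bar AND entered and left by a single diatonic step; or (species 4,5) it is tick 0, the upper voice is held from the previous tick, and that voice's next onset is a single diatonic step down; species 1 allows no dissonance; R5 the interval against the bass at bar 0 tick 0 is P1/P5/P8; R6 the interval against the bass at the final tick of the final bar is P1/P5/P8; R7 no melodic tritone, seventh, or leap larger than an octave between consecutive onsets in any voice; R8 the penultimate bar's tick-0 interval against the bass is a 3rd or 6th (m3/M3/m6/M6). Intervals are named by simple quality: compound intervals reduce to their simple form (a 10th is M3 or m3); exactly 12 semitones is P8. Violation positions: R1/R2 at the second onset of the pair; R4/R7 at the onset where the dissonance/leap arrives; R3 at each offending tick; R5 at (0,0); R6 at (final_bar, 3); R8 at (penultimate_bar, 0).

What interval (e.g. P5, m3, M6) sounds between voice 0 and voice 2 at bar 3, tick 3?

voice 0=G3 voice 2=D5 -> P5

P5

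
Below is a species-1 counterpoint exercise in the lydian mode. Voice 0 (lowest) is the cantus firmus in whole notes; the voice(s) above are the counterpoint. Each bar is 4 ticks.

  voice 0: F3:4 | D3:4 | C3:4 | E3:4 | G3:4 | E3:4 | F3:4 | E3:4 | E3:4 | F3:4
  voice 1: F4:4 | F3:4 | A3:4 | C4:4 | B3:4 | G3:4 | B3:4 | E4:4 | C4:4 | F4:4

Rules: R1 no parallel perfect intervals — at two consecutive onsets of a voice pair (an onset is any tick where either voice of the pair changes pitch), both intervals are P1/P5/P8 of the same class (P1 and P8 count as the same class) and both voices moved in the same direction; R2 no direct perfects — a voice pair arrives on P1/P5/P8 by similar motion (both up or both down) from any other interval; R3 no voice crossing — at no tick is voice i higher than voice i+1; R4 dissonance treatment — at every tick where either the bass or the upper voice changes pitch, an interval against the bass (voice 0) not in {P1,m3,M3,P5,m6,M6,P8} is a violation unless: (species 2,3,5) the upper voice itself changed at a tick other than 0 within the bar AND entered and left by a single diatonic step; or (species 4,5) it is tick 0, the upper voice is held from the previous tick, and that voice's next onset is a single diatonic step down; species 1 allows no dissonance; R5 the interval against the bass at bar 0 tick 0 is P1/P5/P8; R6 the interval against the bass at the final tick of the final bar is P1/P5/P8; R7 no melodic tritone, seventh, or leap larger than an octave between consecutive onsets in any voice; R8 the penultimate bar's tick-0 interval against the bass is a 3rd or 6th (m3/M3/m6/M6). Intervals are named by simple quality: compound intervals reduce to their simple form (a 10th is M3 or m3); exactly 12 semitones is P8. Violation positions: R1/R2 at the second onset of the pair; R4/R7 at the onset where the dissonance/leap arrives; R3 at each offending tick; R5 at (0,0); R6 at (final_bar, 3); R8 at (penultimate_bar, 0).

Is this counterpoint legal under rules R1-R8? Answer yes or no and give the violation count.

No (2 violations)

bar 0: v0=F3 v1=F4 (P8)
bar 1: v0=D3 v1=F3 (m3)
bar 2: v0=C3 v1=A3 (M6)
bar 3: v0=E3 v1=C4 (m6)
bar 4: v0=G3 v1=B3 (M3)
bar 5: v0=E3 v1=G3 (m3)
bar 6: v0=F3 v1=B3 (TT)
bar 7: v0=E3 v1=E4 (P8)
bar 8: v0=E3 v1=C4 (m6)
bar 9: v0=F3 v1=F4 (P8)
  R4 @ bar6.0: F3/B3 TT untreated
  R2 @ bar9.0: E3/C4 m6 -> F3/F4 P8 similar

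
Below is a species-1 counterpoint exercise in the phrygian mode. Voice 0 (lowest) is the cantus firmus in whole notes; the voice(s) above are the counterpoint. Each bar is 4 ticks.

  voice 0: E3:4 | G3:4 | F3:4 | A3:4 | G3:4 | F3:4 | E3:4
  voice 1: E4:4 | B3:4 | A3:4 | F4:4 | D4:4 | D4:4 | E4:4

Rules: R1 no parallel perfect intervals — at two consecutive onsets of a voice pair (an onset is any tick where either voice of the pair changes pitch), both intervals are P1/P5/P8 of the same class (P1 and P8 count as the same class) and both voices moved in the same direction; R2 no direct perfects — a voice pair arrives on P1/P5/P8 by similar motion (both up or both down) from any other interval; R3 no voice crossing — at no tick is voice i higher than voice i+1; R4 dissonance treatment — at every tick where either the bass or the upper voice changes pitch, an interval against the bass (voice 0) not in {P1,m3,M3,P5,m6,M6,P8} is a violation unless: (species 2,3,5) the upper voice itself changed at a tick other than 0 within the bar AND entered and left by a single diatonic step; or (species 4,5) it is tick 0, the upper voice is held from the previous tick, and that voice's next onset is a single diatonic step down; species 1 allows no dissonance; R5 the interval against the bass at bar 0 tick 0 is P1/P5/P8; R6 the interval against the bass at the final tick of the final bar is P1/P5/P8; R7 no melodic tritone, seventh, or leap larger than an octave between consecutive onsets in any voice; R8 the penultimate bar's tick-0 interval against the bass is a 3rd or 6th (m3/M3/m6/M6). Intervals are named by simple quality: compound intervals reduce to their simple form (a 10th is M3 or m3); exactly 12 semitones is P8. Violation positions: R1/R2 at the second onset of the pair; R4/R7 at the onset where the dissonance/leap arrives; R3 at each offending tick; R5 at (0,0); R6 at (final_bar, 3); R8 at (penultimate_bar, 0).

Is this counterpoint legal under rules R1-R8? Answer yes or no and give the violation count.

No (1 violations)

bar 0: v0=E3 v1=E4 (P8)
bar 1: v0=G3 v1=B3 (M3)
bar 2: v0=F3 v1=A3 (M3)
bar 3: v0=A3 v1=F4 (m6)
bar 4: v0=G3 v1=D4 (P5)
bar 5: v0=F3 v1=D4 (M6)
bar 6: v0=E3 v1=E4 (P8)
  R2 @ bar4.0: A3/F4 m6 -> G3/D4 P5 similar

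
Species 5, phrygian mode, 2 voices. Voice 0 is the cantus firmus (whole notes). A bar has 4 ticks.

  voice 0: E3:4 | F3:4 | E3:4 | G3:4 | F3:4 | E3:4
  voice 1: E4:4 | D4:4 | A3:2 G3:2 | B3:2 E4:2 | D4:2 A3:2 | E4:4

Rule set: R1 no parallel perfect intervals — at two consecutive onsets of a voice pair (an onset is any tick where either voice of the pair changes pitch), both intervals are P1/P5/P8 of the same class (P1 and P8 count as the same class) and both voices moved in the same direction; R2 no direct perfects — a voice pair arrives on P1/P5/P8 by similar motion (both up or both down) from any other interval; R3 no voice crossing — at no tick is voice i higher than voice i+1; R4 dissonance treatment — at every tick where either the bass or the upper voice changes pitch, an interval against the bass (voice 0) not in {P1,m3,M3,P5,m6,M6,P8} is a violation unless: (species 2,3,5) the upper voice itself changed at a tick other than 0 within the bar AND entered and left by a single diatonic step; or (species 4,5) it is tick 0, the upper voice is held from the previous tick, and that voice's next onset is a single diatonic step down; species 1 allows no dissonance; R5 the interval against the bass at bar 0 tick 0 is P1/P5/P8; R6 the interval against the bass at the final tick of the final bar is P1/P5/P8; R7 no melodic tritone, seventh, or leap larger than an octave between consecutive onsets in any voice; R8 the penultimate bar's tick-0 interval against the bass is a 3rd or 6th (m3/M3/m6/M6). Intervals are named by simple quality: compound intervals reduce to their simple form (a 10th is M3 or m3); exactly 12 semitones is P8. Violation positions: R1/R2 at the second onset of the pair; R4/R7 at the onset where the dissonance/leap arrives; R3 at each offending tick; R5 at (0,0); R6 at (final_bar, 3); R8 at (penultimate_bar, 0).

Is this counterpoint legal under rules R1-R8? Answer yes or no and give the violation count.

No (1 violations)

bar 0: v0=E3 v1=E4 (P8)
bar 1: v0=F3 v1=D4 (M6)
bar 2: v0=E3 v1=A3 (P4)
bar 3: v0=G3 v1=B3 (M3)
bar 4: v0=F3 v1=D4 (M6)
bar 5: v0=E3 v1=E4 (P8)
  R4 @ bar2.0: E3/A3 P4 untreated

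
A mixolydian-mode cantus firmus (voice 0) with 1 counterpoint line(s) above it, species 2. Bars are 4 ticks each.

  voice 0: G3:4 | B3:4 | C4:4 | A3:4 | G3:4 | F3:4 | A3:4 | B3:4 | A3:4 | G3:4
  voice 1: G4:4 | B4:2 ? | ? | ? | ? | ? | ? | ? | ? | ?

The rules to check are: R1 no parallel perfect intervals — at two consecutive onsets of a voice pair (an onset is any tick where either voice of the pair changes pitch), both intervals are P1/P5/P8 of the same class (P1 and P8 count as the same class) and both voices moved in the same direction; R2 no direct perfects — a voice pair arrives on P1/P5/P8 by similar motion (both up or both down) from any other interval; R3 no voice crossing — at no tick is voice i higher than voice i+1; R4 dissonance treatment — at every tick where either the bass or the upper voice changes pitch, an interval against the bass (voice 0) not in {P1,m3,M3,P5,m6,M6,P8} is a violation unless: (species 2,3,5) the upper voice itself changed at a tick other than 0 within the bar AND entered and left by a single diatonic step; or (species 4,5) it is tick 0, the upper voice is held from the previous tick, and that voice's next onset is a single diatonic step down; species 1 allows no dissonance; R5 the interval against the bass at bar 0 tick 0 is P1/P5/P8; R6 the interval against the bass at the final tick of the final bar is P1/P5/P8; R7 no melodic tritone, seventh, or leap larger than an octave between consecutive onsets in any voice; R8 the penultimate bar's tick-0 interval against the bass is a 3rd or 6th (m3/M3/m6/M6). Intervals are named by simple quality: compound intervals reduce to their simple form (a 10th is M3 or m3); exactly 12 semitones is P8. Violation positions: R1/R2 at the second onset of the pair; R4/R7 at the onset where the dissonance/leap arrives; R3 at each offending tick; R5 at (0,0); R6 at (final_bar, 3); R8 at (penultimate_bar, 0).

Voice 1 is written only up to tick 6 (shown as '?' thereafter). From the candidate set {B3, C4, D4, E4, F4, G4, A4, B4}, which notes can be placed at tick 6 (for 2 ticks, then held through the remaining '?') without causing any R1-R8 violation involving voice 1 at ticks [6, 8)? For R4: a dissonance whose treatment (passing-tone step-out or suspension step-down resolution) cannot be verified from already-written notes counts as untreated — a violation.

{B3, B4, D4, G4}

B3: legal
C4: violates R4,R7
D4: legal
E4: violates R4
F4: violates R4,R7
G4: legal
A4: violates R4
B4: legal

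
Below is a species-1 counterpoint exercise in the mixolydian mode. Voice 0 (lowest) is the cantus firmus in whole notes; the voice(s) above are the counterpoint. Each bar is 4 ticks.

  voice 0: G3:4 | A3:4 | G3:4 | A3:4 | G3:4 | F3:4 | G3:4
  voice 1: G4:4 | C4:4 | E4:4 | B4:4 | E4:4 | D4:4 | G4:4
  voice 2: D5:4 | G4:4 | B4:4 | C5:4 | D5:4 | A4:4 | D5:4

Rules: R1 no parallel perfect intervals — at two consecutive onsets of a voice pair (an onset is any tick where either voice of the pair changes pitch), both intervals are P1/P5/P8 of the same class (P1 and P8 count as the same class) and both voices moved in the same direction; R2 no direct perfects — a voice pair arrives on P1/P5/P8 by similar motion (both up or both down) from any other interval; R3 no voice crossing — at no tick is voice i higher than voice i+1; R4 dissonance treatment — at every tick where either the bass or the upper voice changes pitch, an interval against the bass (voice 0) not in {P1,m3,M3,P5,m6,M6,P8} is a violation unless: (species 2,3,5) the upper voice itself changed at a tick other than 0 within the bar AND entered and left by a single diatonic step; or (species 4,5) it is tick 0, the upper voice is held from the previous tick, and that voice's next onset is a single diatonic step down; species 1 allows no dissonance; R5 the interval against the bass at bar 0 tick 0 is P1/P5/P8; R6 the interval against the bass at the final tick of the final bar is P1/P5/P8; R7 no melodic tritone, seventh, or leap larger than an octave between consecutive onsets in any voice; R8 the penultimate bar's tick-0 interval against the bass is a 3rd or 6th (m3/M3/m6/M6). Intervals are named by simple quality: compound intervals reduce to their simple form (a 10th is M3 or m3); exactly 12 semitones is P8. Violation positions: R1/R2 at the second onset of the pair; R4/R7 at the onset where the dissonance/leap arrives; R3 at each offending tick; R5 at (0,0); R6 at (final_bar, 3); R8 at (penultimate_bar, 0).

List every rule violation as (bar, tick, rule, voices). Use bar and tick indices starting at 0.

bar 0: v0=G3 v1=G4 v2=D5 downbeat P5
bar 1: v0=A3 v1=C4 v2=G4 downbeat m7
bar 2: v0=G3 v1=E4 v2=B4 downbeat M3
bar 3: v0=A3 v1=B4 v2=C5 downbeat m3
bar 4: v0=G3 v1=E4 v2=D5 downbeat P5
bar 5: v0=F3 v1=D4 v2=A4 downbeat M3
bar 6: v0=G3 v1=G4 v2=D5 downbeat P5
  -> R1 @ bar 1 tick 0 v(1, 2): G4/D5 P5 -> C4/G4 P5 similar
  -> R4 @ bar 1 tick 0 v(0, 2): A3/G4 m7 untreated
  -> R1 @ bar 2 tick 0 v(1, 2): C4/G4 P5 -> E4/B4 P5 similar
  -> R4 @ bar 3 tick 0 v(0, 1): A3/B4 M2 untreated
  -> R2 @ bar 5 tick 0 v(1, 2): E4/D5 m7 -> D4/A4 P5 similar
  -> R1 @ bar 6 tick 0 v(1, 2): D4/A4 P5 -> G4/D5 P5 similar
  -> R2 @ bar 6 tick 0 v(0, 1): F3/D4 M6 -> G3/G4 P8 similar
  -> R2 @ bar 6 tick 0 v(0, 2): F3/A4 M3 -> G3/D5 P5 similar

(1, 0, R1, (1, 2))
(1, 0, R4, (0, 2))
(2, 0, R1, (1, 2))
(3, 0, R4, (0, 1))
(5, 0, R2, (1, 2))
(6, 0, R1, (1, 2))
(6, 0, R2, (0, 1))
(6, 0, R2, (0, 2))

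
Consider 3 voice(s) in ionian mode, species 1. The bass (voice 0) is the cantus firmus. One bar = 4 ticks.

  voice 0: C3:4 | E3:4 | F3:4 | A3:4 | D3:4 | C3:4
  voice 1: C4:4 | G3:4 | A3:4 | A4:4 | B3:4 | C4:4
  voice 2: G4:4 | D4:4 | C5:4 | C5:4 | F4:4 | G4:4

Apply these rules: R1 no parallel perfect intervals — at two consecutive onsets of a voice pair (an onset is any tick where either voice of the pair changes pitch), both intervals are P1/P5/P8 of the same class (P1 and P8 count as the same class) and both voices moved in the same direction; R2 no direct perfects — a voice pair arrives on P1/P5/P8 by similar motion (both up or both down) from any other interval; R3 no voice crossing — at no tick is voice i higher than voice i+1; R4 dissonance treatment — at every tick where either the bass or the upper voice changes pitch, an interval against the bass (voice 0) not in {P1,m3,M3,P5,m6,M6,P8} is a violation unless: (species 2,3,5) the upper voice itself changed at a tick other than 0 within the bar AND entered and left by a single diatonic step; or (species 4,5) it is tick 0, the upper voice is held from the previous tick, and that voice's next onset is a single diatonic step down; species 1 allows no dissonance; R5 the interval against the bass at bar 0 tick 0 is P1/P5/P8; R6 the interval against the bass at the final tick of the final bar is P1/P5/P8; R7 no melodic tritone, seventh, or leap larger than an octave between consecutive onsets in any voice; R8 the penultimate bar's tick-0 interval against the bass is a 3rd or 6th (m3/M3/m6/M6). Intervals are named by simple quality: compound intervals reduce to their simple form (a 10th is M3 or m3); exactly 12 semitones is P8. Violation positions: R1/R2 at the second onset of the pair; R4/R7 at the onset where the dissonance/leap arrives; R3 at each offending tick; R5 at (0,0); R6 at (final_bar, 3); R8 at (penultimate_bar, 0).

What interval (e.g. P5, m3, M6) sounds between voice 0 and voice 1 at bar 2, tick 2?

voice 0=F3 voice 1=A3 -> M3

M3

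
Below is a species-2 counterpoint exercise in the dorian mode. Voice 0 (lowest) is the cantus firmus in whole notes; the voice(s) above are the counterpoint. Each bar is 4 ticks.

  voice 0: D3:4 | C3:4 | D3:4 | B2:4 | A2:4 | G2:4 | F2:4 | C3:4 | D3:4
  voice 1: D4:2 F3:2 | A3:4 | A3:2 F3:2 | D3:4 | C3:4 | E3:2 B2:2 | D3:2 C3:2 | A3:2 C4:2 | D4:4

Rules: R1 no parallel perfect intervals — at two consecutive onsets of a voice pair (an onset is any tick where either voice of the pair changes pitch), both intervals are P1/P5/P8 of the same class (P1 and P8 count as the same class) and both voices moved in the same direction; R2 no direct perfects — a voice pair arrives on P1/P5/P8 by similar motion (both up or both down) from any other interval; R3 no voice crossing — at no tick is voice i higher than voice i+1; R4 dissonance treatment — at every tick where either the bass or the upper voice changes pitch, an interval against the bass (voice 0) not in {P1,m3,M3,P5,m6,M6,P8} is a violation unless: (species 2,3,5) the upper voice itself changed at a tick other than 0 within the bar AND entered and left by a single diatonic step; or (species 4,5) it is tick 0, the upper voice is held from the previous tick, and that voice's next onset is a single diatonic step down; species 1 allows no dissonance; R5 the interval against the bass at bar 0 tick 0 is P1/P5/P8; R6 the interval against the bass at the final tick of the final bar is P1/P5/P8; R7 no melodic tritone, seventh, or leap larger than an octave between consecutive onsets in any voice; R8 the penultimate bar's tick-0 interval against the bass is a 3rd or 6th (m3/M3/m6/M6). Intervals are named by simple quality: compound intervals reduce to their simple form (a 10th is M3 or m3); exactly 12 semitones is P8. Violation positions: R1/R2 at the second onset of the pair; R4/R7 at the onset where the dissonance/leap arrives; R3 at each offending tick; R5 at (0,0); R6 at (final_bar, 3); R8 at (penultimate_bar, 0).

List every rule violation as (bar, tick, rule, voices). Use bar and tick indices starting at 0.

bar 0: v0=D3 v1=D4 downbeat P8
bar 1: v0=C3 v1=A3 downbeat M6
bar 2: v0=D3 v1=A3 downbeat P5
bar 3: v0=B2 v1=D3 downbeat m3
bar 4: v0=A2 v1=C3 downbeat m3
bar 5: v0=G2 v1=E3 downbeat M6
bar 6: v0=F2 v1=D3 downbeat M6
bar 7: v0=C3 v1=A3 downbeat M6
bar 8: v0=D3 v1=D4 downbeat P8
  -> R1 @ bar 8 tick 0 v(0, 1): C3/C4 P8 -> D3/D4 P8 similar

(8, 0, R1, (0, 1))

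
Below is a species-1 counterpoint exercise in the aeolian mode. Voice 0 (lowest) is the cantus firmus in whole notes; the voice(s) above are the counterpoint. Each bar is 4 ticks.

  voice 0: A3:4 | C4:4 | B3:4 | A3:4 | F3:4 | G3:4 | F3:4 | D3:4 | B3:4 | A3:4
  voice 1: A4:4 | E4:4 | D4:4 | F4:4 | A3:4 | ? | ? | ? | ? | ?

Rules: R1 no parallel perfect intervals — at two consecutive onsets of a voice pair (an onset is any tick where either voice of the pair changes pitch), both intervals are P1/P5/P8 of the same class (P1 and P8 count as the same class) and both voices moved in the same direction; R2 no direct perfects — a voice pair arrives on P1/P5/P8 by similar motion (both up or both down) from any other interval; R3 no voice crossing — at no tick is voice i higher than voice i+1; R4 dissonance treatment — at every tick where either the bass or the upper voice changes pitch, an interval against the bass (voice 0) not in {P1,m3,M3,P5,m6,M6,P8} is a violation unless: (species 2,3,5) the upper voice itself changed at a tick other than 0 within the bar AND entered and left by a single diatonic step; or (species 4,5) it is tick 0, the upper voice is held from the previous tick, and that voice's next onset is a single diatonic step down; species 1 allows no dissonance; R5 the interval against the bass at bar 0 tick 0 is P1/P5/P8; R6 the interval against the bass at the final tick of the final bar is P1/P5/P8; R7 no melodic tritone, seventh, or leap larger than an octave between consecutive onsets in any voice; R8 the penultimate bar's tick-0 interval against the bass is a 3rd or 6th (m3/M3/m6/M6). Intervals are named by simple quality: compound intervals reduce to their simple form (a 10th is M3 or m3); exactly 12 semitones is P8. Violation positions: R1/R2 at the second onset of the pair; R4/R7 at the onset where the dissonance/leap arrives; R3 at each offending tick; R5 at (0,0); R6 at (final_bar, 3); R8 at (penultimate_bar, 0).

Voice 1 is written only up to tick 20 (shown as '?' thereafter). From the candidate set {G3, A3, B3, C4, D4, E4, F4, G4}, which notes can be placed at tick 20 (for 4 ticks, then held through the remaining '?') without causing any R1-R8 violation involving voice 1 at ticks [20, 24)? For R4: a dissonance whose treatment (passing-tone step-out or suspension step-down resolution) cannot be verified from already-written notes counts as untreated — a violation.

G3: legal
A3: violates R4
B3: legal
C4: violates R4
D4: violates R2
E4: legal
F4: violates R4
G4: violates R2,R7

{B3, E4, G3}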